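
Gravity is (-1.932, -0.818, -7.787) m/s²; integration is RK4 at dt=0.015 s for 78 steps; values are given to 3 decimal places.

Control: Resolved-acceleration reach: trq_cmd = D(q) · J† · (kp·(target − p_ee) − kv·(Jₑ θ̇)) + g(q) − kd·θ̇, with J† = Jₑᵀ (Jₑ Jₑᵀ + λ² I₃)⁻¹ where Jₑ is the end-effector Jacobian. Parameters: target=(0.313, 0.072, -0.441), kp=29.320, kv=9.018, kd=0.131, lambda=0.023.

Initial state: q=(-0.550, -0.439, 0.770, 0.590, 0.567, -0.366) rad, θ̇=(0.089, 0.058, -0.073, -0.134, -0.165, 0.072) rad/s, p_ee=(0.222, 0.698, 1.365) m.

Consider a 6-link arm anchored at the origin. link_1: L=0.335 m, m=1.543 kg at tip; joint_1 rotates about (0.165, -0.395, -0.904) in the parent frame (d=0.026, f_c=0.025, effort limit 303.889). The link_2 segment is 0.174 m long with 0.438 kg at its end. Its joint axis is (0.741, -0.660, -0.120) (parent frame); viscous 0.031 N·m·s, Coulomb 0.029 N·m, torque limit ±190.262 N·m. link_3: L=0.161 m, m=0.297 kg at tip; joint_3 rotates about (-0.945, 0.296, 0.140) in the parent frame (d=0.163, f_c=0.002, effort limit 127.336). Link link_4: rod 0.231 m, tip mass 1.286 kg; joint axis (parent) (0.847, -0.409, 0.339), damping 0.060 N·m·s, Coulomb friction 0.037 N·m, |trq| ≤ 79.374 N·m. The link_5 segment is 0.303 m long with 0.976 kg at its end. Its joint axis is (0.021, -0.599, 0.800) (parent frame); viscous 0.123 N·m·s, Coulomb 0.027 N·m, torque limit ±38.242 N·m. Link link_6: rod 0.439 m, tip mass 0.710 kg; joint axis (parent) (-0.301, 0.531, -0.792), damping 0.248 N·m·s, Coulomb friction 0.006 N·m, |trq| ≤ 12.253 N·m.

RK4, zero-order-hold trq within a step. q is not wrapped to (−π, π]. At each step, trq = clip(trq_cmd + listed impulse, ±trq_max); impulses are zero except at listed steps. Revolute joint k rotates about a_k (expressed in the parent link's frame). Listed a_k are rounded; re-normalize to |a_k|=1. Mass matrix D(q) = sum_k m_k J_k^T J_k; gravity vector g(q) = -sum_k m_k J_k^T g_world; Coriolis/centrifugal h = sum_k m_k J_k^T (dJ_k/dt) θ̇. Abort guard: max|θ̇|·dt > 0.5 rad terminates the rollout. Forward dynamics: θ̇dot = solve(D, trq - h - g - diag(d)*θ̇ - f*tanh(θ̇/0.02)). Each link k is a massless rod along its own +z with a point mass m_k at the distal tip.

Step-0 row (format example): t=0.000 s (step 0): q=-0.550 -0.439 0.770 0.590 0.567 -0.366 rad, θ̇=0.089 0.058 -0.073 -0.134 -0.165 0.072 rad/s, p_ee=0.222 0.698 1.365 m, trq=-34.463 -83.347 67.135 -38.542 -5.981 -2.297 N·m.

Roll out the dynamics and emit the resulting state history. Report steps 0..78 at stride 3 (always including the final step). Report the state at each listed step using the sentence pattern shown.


t=0.045 s (step 3): q=-0.473 -0.461 0.946 0.588 0.898 -0.491 rad, θ̇=2.682 -0.334 5.975 -2.680 15.677 -4.053 rad/s, p_ee=0.226 0.690 1.318 m, trq=-5.807 -14.126 19.886 -9.261 -0.152 -1.923 N·m.
t=0.090 s (step 6): q=-0.381 -0.314 1.400 0.504 1.629 -0.606 rad, θ̇=1.409 6.846 15.004 2.384 11.038 -2.534 rad/s, p_ee=0.250 0.714 1.192 m, trq=20.481 26.298 -12.964 14.768 4.568 -0.144 N·m.
t=0.135 s (step 9): q=-0.300 0.091 2.093 0.569 2.066 -0.773 rad, θ̇=2.174 11.110 15.014 -0.469 8.789 -4.713 rad/s, p_ee=0.264 0.734 1.024 m, trq=14.819 13.736 -9.726 12.162 2.181 1.355 N·m.
t=0.180 s (step 12): q=-0.216 0.693 2.739 0.458 2.340 -1.014 rad, θ̇=1.110 15.942 13.962 -4.220 1.827 -6.066 rad/s, p_ee=0.262 0.716 0.849 m, trq=7.864 3.457 -3.382 5.506 1.284 1.593 N·m.
t=0.225 s (step 15): q=-0.209 1.396 3.405 0.382 2.055 -1.191 rad, θ̇=-0.073 12.897 15.716 2.491 -12.447 1.402 rad/s, p_ee=0.283 0.676 0.704 m, trq=3.325 -8.557 16.102 -10.187 0.678 0.223 N·m.
t=0.270 s (step 18): q=-0.205 1.863 4.117 0.602 1.551 -0.882 rad, θ̇=0.083 7.089 13.421 4.436 -4.845 10.063 rad/s, p_ee=0.332 0.680 0.558 m, trq=-0.598 6.649 -27.992 26.887 9.856 -1.757 N·m.
t=0.315 s (step 21): q=-0.190 2.009 4.512 0.670 1.574 -0.590 rad, θ̇=0.443 0.351 5.507 0.029 2.472 2.599 rad/s, p_ee=0.404 0.683 0.377 m, trq=1.954 8.680 -25.185 24.587 7.808 -0.741 N·m.
t=0.360 s (step 24): q=-0.173 1.966 4.701 0.671 1.677 -0.553 rad, θ̇=0.322 -1.889 3.175 -0.042 2.248 -0.185 rad/s, p_ee=0.451 0.640 0.206 m, trq=3.075 11.416 -24.055 22.845 6.438 0.043 N·m.
t=0.405 s (step 27): q=-0.158 1.866 4.824 0.676 1.759 -0.568 rad, θ̇=0.402 -2.436 2.255 0.066 1.584 -0.292 rad/s, p_ee=0.467 0.572 0.056 m, trq=2.958 13.186 -23.315 21.786 5.676 0.295 N·m.
t=0.450 s (step 30): q=-0.137 1.759 4.915 0.680 1.812 -0.575 rad, θ̇=0.535 -2.267 1.809 0.027 0.921 -0.019 rad/s, p_ee=0.460 0.494 -0.070 m, trq=2.091 13.884 -22.334 20.686 5.208 0.332 N·m.
t=0.495 s (step 33): q=-0.113 1.668 4.993 0.681 1.842 -0.574 rad, θ̇=0.504 -1.778 1.563 -0.101 0.592 0.058 rad/s, p_ee=0.441 0.414 -0.170 m, trq=1.151 13.656 -21.019 19.475 4.862 0.305 N·m.
t=0.540 s (step 36): q=-0.094 1.601 5.061 0.675 1.862 -0.573 rad, θ̇=0.385 -1.231 1.398 -0.194 0.389 -0.007 rad/s, p_ee=0.416 0.340 -0.248 m, trq=0.388 12.599 -19.263 18.067 4.564 0.260 N·m.
t=0.585 s (step 39): q=-0.079 1.557 5.119 0.665 1.877 -0.575 rad, θ̇=0.273 -0.781 1.194 -0.290 0.307 -0.074 rad/s, p_ee=0.390 0.274 -0.306 m, trq=-0.197 10.993 -17.183 16.510 4.274 0.200 N·m.
t=0.630 s (step 42): q=-0.069 1.530 5.169 0.651 1.889 -0.579 rad, θ̇=0.191 -0.454 0.994 -0.318 0.227 -0.121 rad/s, p_ee=0.366 0.219 -0.349 m, trq=-0.657 9.137 -14.995 14.890 3.996 0.131 N·m.
t=0.675 s (step 45): q=-0.061 1.514 5.209 0.637 1.898 -0.585 rad, θ̇=0.137 -0.233 0.811 -0.295 0.156 -0.138 rad/s, p_ee=0.345 0.175 -0.381 m, trq=-1.023 7.269 -12.886 13.321 3.734 0.058 N·m.
t=0.720 s (step 48): q=-0.056 1.507 5.242 0.625 1.903 -0.591 rad, θ̇=0.104 -0.093 0.649 -0.243 0.095 -0.132 rad/s, p_ee=0.329 0.141 -0.403 m, trq=-1.313 5.541 -10.982 11.891 3.497 -0.013 N·m.
t=0.765 s (step 51): q=-0.052 1.505 5.268 0.615 1.906 -0.597 rad, θ̇=0.085 -0.010 0.509 -0.184 0.050 -0.115 rad/s, p_ee=0.317 0.115 -0.419 m, trq=-1.536 4.035 -9.345 10.649 3.289 -0.078 N·m.
t=0.810 s (step 54): q=-0.048 1.506 5.288 0.608 1.908 -0.602 rad, θ̇=0.078 0.021 0.369 -0.139 0.024 -0.103 rad/s, p_ee=0.308 0.096 -0.430 m, trq=-1.695 2.801 -7.993 9.613 3.110 -0.133 N·m.
t=0.855 s (step 57): q=-0.045 1.507 5.302 0.603 1.909 -0.606 rad, θ̇=0.078 0.020 0.198 -0.181 0.121 -0.058 rad/s, p_ee=0.302 0.083 -0.438 m, trq=-1.812 1.808 -6.907 8.794 2.952 -0.183 N·m.
t=0.900 s (step 60): q=-0.041 1.509 5.313 0.600 1.908 -0.609 rad, θ̇=0.076 0.034 0.133 -0.130 0.088 -0.039 rad/s, p_ee=0.299 0.074 -0.442 m, trq=-1.895 1.015 -6.049 8.120 2.833 -0.219 N·m.
t=0.945 s (step 63): q=-0.038 1.511 5.320 0.598 1.908 -0.611 rad, θ̇=0.075 0.038 0.059 -0.123 0.098 -0.025 rad/s, p_ee=0.297 0.068 -0.445 m, trq=-1.953 0.408 -5.396 7.617 2.741 -0.248 N·m.
t=0.990 s (step 66): q=-0.035 1.514 5.325 0.597 1.906 -0.613 rad, θ̇=0.073 0.042 0.018 -0.102 0.084 -0.016 rad/s, p_ee=0.296 0.065 -0.447 m, trq=-1.988 -0.046 -4.907 7.235 2.673 -0.271 N·m.
t=1.035 s (step 69): q=-0.032 1.517 5.328 0.597 1.905 -0.614 rad, θ̇=0.071 0.044 -0.010 -0.086 0.072 -0.008 rad/s, p_ee=0.297 0.063 -0.447 m, trq=-2.006 -0.372 -4.555 6.958 2.624 -0.288 N·m.
t=1.080 s (step 72): q=-0.029 1.520 5.330 0.597 1.902 -0.616 rad, θ̇=0.069 0.045 -0.029 -0.074 0.063 -0.001 rad/s, p_ee=0.298 0.063 -0.447 m, trq=-2.013 -0.599 -4.309 6.764 2.589 -0.301 N·m.
t=1.125 s (step 75): q=-0.026 1.523 5.332 0.598 1.899 -0.617 rad, θ̇=0.066 0.043 -0.042 -0.067 0.056 0.004 rad/s, p_ee=0.299 0.063 -0.447 m, trq=-2.012 -0.747 -4.147 6.634 2.566 -0.311 N·m.
t=1.170 s (step 78): q=-0.023 1.526 5.333 0.599 1.896 -0.617 rad, θ̇=0.063 0.041 -0.049 -0.063 0.051 0.007 rad/s, p_ee=0.301 0.064 -0.446 m.


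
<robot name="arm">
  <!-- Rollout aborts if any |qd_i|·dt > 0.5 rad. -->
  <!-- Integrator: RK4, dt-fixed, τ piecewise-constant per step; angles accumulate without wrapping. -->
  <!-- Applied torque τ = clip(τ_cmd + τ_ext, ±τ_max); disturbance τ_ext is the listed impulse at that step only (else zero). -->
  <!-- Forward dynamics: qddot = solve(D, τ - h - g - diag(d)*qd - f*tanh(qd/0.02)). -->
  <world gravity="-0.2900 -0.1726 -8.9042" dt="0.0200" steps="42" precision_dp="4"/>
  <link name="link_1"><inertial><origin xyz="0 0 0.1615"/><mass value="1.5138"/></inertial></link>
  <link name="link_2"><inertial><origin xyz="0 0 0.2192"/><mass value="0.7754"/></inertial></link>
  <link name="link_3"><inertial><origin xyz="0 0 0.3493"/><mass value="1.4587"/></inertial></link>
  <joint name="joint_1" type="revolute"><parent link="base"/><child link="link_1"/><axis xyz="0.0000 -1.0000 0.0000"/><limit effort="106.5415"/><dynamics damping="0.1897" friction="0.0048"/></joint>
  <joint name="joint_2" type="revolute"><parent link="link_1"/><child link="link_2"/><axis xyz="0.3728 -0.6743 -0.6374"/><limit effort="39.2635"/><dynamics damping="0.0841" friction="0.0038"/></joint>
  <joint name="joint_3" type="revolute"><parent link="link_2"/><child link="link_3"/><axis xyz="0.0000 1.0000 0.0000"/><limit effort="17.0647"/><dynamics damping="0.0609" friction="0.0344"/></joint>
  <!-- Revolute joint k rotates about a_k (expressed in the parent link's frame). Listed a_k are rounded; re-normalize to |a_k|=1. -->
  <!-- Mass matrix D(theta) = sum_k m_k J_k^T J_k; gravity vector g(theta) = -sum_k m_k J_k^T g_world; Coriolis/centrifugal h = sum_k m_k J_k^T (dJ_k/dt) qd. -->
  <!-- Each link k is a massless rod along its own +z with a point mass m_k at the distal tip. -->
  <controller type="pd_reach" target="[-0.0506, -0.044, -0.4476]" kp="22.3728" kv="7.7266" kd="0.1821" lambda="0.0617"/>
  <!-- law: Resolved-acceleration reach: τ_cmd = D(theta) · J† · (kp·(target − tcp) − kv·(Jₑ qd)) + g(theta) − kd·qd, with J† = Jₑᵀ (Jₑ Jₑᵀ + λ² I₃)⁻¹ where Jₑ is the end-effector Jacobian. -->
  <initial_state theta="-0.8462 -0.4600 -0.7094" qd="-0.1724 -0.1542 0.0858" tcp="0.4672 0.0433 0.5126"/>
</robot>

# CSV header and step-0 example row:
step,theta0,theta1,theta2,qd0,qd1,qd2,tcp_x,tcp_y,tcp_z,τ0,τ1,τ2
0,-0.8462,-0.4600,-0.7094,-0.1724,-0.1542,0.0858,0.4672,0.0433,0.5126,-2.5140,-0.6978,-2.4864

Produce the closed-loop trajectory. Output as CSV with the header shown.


step,theta0,theta1,theta2,qd0,qd1,qd2,tcp_x,tcp_y,tcp_z,τ0,τ1,τ2
1,-0.8560,-0.4807,-0.7373,-0.7890,-1.8926,-2.8030,0.4689,0.0431,0.5074,-0.4106,0.1400,-2.0248
2,-0.8759,-0.5295,-0.8110,-1.1868,-2.9639,-4.4939,0.4688,0.0408,0.4971,2.1770,0.9200,-1.9486
3,-0.9016,-0.5958,-0.9098,-1.3745,-3.6245,-5.3345,0.4678,0.0361,0.4828,4.7540,1.5827,-2.0038
4,-0.9295,-0.6726,-1.0200,-1.4202,-4.0154,-5.6550,0.4663,0.0291,0.4652,6.9780,2.0896,-2.0473
5,-0.9574,-0.7556,-1.1337,-1.3791,-4.2561,-5.7092,0.4646,0.0201,0.4449,8.7092,2.4440,-2.0213
6,-0.9839,-0.8426,-1.2473,-1.2855,-4.4309,-5.6494,0.4625,0.0097,0.4227,9.9517,2.6693,-1.9181
7,-1.0083,-0.9329,-1.3592,-1.1619,-4.5813,-5.5516,0.4597,-0.0017,0.3989,10.7768,2.7902,-1.7511
8,-1.0301,-1.0260,-1.4692,-1.0251,-4.7219,-5.4482,0.4562,-0.0134,0.3738,11.2694,2.8289,-1.5397
9,-1.0492,-1.1218,-1.5771,-0.8887,-4.8545,-5.3508,0.4516,-0.0252,0.3477,11.5019,2.8053,-1.3027
10,-1.0657,-1.2201,-1.6831,-0.7642,-4.9756,-5.2605,0.4458,-0.0367,0.3208,11.5277,2.7377,-1.0566
11,-1.0799,-1.3207,-1.7874,-0.6627,-5.0794,-5.1730,0.4387,-0.0475,0.2932,11.3854,2.6433,-0.8157
12,-1.0924,-1.4230,-1.8899,-0.5949,-5.1592,-5.0813,0.4303,-0.0574,0.2651,11.1079,2.5359,-0.5924
13,-1.1040,-1.5267,-1.9904,-0.5707,-5.2098,-4.9774,0.4206,-0.0662,0.2367,10.7286,2.4255,-0.3973
14,-1.1157,-1.6311,-2.0888,-0.5985,-5.2291,-4.8537,0.4096,-0.0739,0.2082,10.2833,2.3170,-0.2402
15,-1.1285,-1.7356,-2.1843,-0.6832,-5.2190,-4.7042,0.3974,-0.0803,0.1797,9.8069,2.2109,-0.1302
16,-1.1435,-1.8396,-2.2767,-0.8260,-5.1848,-4.5244,0.3842,-0.0855,0.1516,9.3295,2.1043,-0.0754
17,-1.1620,-1.9427,-2.3651,-1.0243,-5.1331,-4.3119,0.3701,-0.0894,0.1239,8.8729,1.9932,-0.0831
18,-1.1849,-2.0448,-2.4489,-1.2708,-5.0699,-4.0656,0.3555,-0.0923,0.0968,8.4497,1.8735,-0.1587
19,-1.2132,-2.1455,-2.5276,-1.5542,-4.9977,-3.7852,0.3405,-0.0943,0.0706,8.0648,1.7426,-0.3049
20,-1.2474,-2.2447,-2.6002,-1.8586,-4.9146,-3.4716,0.3254,-0.0955,0.0454,7.7165,1.6000,-0.5203
21,-1.2876,-2.3421,-2.6664,-2.1639,-4.8132,-3.1268,0.3104,-0.0960,0.0212,7.3992,1.4474,-0.7980
22,-1.3339,-2.4372,-2.7253,-2.4474,-4.6814,-2.7541,0.2956,-0.0959,-0.0019,7.1052,1.2889,-1.1254
23,-1.3853,-2.5293,-2.7766,-2.6867,-4.5052,-2.3590,0.2814,-0.0953,-0.0238,6.8270,1.1305,-1.4842
24,-1.4410,-2.6174,-2.8198,-2.8646,-4.2723,-1.9497,0.2679,-0.0943,-0.0446,6.5597,0.9786,-1.8529
25,-1.4996,-2.7001,-2.8548,-2.9736,-3.9772,-1.5371,0.2550,-0.0929,-0.0642,6.3027,0.8390,-2.2104
26,-1.5596,-2.7764,-2.8816,-3.0178,-3.6238,-1.1338,0.2429,-0.0909,-0.0829,6.0594,0.7157,-2.5392
27,-1.6201,-2.8451,-2.9005,-3.0104,-3.2248,-0.7523,0.2314,-0.0885,-0.1007,5.8354,0.6104,-2.8284
28,-1.6799,-2.9055,-2.9121,-2.9688,-2.7978,-0.4029,0.2204,-0.0855,-0.1178,5.6359,0.5221,-3.0730
29,-1.7388,-2.9572,-2.9171,-2.9089,-2.3603,-0.0923,0.2098,-0.0820,-0.1342,5.4635,0.4479,-3.2731
30,-1.7964,-3.0002,-2.9163,-2.8441,-1.9351,0.1681,0.1993,-0.0781,-0.1499,5.3186,0.3841,-3.4219
31,-1.8526,-3.0349,-2.9108,-2.7792,-1.5255,0.3872,0.1889,-0.0737,-0.1649,5.1962,0.3259,-3.5333
32,-1.9076,-3.0615,-2.9012,-2.7161,-1.1370,0.5693,0.1785,-0.0691,-0.1794,5.0912,0.2690,-3.6141
33,-1.9613,-3.0806,-2.8883,-2.6542,-0.7747,0.7174,0.1679,-0.0643,-0.1931,4.9976,0.2103,-3.6682
34,-2.0138,-3.0928,-2.8728,-2.5920,-0.4423,0.8351,0.1574,-0.0594,-0.2062,4.9099,0.1479,-3.6997
35,-2.0650,-3.0986,-2.8551,-2.5275,-0.1421,0.9260,0.1467,-0.0545,-0.2186,4.8226,0.0808,-3.7120
36,-2.1149,-3.0988,-2.8359,-2.4591,0.1234,0.9932,0.1361,-0.0497,-0.2304,4.7314,0.0099,-3.7086
37,-2.1634,-3.0940,-2.8156,-2.3856,0.3536,1.0399,0.1256,-0.0451,-0.2415,4.6328,-0.0640,-3.6925
38,-2.2103,-3.0850,-2.7945,-2.3068,0.5521,1.0698,0.1153,-0.0407,-0.2519,4.5247,-0.1408,-3.6665
39,-2.2557,-3.0723,-2.7729,-2.2231,0.7203,1.0855,0.1051,-0.0366,-0.2618,4.4058,-0.2191,-3.6331
40,-2.2993,-3.0564,-2.7511,-2.1351,0.8603,1.0893,0.0952,-0.0329,-0.2710,4.2760,-0.2975,-3.5943
41,-2.3411,-3.0381,-2.7294,-2.0437,0.9743,1.0832,0.0855,-0.0294,-0.2797,4.1361,-0.3750,-3.5518
42,-2.3810,-3.0177,-2.7079,-1.9501,1.0651,1.0691,0.0763,-0.0263,-0.2878,,,


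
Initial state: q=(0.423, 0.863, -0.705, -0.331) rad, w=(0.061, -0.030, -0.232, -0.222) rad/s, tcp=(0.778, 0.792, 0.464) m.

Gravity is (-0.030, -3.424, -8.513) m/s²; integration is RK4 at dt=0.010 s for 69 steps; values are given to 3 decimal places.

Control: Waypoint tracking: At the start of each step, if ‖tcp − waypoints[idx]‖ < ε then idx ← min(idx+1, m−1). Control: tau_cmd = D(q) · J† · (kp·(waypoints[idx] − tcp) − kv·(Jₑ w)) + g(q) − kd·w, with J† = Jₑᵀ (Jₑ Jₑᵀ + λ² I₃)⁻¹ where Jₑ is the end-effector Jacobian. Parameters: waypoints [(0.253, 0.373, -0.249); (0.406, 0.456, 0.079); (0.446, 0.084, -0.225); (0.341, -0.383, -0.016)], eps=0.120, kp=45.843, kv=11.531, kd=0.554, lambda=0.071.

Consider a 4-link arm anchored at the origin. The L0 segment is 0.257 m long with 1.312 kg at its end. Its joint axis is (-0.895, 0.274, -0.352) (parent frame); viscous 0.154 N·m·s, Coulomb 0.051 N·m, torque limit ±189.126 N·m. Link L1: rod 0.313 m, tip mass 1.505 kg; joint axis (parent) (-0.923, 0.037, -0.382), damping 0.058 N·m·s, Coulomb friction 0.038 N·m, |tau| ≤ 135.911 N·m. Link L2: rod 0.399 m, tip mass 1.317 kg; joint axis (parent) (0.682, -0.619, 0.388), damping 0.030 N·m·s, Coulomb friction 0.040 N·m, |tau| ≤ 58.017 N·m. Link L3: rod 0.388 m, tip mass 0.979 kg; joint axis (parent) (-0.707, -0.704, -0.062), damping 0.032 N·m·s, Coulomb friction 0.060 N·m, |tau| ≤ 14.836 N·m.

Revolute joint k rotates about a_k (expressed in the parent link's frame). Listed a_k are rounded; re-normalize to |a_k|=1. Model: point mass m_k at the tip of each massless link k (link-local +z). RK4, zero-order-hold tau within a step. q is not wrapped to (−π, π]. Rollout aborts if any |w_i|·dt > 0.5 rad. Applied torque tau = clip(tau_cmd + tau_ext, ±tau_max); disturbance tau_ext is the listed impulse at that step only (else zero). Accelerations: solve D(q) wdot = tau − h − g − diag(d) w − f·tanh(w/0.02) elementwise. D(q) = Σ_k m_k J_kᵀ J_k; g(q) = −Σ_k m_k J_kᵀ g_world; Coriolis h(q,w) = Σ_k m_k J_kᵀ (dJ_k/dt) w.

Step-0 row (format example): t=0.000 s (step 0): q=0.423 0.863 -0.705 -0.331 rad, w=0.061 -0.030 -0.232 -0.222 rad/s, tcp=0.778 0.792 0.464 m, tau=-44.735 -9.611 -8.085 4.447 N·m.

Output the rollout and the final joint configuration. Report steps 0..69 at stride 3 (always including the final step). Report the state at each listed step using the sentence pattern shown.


t=0.030 s (step 3): q=0.363 0.937 -0.721 -0.298 rad, w=-3.748 4.440 -0.774 2.402 rad/s, tcp=0.775 0.782 0.452 m, tau=-43.607 -18.015 -2.614 1.494 N·m.
t=0.060 s (step 6): q=0.218 1.097 -0.748 -0.185 rad, w=-5.648 5.829 -1.020 5.142 rad/s, tcp=0.763 0.763 0.423 m, tau=-40.408 -23.539 2.234 -0.480 N·m.
t=0.090 s (step 9): q=0.039 1.264 -0.782 0.005 rad, w=-6.047 5.030 -1.276 7.350 rad/s, tcp=0.742 0.734 0.385 m, tau=-24.049 -20.201 5.928 -1.736 N·m.
t=0.120 s (step 12): q=-0.133 1.390 -0.825 0.240 rad, w=-5.346 3.415 -1.565 8.080 rad/s, tcp=0.710 0.696 0.344 m, tau=-4.834 -12.258 8.121 -2.405 N·m.
t=0.150 s (step 15): q=-0.277 1.472 -0.874 0.477 rad, w=-4.228 2.109 -1.678 7.598 rad/s, tcp=0.671 0.652 0.304 m, tau=6.726 -6.534 9.273 -2.893 N·m.
t=0.180 s (step 18): q=-0.387 1.523 -0.924 0.691 rad, w=-3.137 1.359 -1.569 6.678 rad/s, tcp=0.628 0.607 0.267 m, tau=11.327 -4.117 9.913 -3.369 N·m.
t=0.210 s (step 21): q=-0.467 1.558 -0.967 0.877 rad, w=-2.198 1.020 -1.300 5.756 rad/s, tcp=0.587 0.566 0.231 m, tau=12.037 -3.873 10.300 -3.773 N·m.
t=0.240 s (step 24): q=-0.520 1.586 -1.001 1.038 rad, w=-1.403 0.912 -0.943 4.960 rad/s, tcp=0.548 0.528 0.197 m, tau=10.862 -4.761 10.496 -4.016 N·m.
t=0.270 s (step 27): q=-0.552 1.613 -1.023 1.176 rad, w=-0.718 0.904 -0.550 4.290 rad/s, tcp=0.513 0.495 0.163 m, tau=8.836 -6.135 10.480 -4.055 N·m.
t=0.300 s (step 30): q=-0.564 1.641 -1.034 1.296 rad, w=-0.116 0.915 -0.157 3.718 rad/s, tcp=0.483 0.467 0.130 m, tau=6.453 -7.642 10.228 -3.893 N·m.
t=0.330 s (step 33): q=-0.560 1.668 -1.033 1.400 rad, w=0.412 0.902 0.209 3.216 rad/s, tcp=0.457 0.443 0.098 m, tau=3.961 -9.103 9.754 -3.560 N·m.
t=0.360 s (step 36): q=-0.540 1.694 -1.022 1.490 rad, w=0.874 0.840 0.532 2.767 rad/s, tcp=0.434 0.424 0.068 m, tau=1.450 -10.431 9.082 -3.102 N·m.
t=0.390 s (step 39): q=-0.508 1.718 -1.001 1.567 rad, w=1.266 0.734 0.806 2.365 rad/s, tcp=0.415 0.408 0.039 m, tau=-1.029 -11.595 8.254 -2.567 N·m.
t=0.420 s (step 42): q=-0.465 1.738 -0.974 1.632 rad, w=1.582 0.593 1.026 2.007 rad/s, tcp=0.399 0.396 0.012 m, tau=-3.426 -12.589 7.343 -2.001 N·m.
t=0.450 s (step 45): q=-0.414 1.753 -0.941 1.688 rad, w=1.817 0.434 1.188 1.693 rad/s, tcp=0.385 0.387 -0.014 m, tau=-5.694 -13.422 6.421 -1.439 N·m.
t=0.480 s (step 48): q=-0.357 1.764 -0.903 1.734 rad, w=1.972 0.274 1.296 1.423 rad/s, tcp=0.374 0.381 -0.039 m, tau=-7.788 -14.108 5.555 -0.908 N·m.
t=0.510 s (step 51): q=-0.296 1.770 -0.863 1.773 rad, w=2.052 0.127 1.353 1.196 rad/s, tcp=0.363 0.377 -0.062 m, tau=-9.676 -14.666 4.790 -0.425 N·m.
t=0.540 s (step 54): q=-0.234 1.772 -0.822 1.806 rad, w=2.065 0.002 1.367 1.007 rad/s, tcp=0.354 0.374 -0.084 m, tau=-11.336 -15.118 4.152 0.002 N·m.
t=0.570 s (step 57): q=-0.173 1.770 -0.782 1.834 rad, w=2.013 -0.081 1.359 0.853 rad/s, tcp=0.345 0.373 -0.104 m, tau=-12.787 -15.514 3.647 0.370 N·m.
t=0.600 s (step 60): q=-0.114 1.767 -0.741 1.858 rad, w=1.923 -0.141 1.320 0.727 rad/s, tcp=0.338 0.373 -0.123 m, tau=-13.999 -15.828 3.275 0.681 N·m.
t=0.630 s (step 63): q=-0.058 1.762 -0.703 1.878 rad, w=1.804 -0.181 1.259 0.624 rad/s, tcp=0.331 0.373 -0.141 m, tau=-14.987 -16.070 3.016 0.939 N·m.
t=0.660 s (step 66): q=-0.006 1.756 -0.666 1.895 rad, w=1.668 -0.203 1.183 0.541 rad/s, tcp=0.324 0.373 -0.157 m, tau=-50.575 -39.137 1.819 1.329 N·m.
t=0.690 s (step 69): q=0.027 1.747 -0.647 1.904 rad, w=0.570 -0.420 0.150 0.044 rad/s, tcp=0.321 0.375 -0.166 m.
final q (rad): 0.027 1.747 -0.647 1.904


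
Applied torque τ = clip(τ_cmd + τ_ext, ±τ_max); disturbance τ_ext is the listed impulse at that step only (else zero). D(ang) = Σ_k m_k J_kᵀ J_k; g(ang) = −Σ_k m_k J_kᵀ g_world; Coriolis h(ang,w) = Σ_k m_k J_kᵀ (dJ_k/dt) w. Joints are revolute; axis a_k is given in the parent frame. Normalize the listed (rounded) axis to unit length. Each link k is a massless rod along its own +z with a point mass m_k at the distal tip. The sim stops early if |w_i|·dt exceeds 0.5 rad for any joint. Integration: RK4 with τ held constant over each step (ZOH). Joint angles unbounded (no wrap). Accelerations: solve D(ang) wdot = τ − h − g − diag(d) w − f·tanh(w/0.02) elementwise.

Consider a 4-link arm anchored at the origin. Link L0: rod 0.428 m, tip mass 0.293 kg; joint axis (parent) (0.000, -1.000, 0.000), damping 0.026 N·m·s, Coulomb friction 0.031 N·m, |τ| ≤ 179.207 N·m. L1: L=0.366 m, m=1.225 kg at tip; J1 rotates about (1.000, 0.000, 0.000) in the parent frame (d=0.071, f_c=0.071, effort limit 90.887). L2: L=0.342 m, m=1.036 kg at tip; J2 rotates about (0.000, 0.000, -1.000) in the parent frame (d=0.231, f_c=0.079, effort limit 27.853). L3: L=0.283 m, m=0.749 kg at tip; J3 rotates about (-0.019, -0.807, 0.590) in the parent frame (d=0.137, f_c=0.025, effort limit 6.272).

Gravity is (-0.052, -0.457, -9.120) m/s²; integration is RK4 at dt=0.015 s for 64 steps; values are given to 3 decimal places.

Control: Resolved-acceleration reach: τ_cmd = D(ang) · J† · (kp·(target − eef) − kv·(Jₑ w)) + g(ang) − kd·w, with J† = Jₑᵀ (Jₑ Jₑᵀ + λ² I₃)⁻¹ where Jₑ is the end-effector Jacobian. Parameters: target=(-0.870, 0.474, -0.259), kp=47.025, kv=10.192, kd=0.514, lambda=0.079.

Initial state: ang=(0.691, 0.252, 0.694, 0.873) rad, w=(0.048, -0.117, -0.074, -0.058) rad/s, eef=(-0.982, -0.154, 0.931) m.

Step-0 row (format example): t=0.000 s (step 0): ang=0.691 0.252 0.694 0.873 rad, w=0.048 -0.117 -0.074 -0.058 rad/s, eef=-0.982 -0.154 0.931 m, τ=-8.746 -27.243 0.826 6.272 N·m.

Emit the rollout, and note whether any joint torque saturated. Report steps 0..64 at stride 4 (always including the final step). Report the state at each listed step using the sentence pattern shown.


t=0.060 s (step 4): ang=0.683 0.214 0.677 1.168 rad, w=-0.144 -1.248 -0.414 7.302 rad/s, eef=-0.987 -0.116 0.876 m, τ=-1.452 -24.189 1.355 0.477 N·m.
t=0.120 s (step 8): ang=0.690 0.096 0.651 1.591 rad, w=0.461 -2.680 -0.472 6.430 rad/s, eef=-0.987 -0.042 0.780 m, τ=11.964 -21.114 1.522 -0.859 N·m.
t=0.180 s (step 12): ang=0.741 -0.101 0.613 1.914 rad, w=1.234 -3.817 -0.883 4.282 rad/s, eef=-0.997 0.058 0.674 m, τ=9.628 -12.644 1.000 -0.702 N·m.
t=0.240 s (step 16): ang=0.836 -0.349 0.541 2.108 rad, w=1.915 -4.329 -1.501 2.245 rad/s, eef=-1.016 0.181 0.547 m, τ=-4.226 -0.901 -0.190 0.434 N·m.
t=0.300 s (step 20): ang=0.968 -0.604 0.442 2.200 rad, w=2.431 -4.032 -1.715 0.951 rad/s, eef=-1.025 0.307 0.388 m, τ=-22.476 9.854 -1.783 1.729 N·m.
t=0.360 s (step 24): ang=1.123 -0.819 0.346 2.236 rad, w=2.685 -3.090 -1.421 0.349 rad/s, eef=-1.010 0.412 0.212 m, τ=-36.580 14.851 -3.151 2.602 N·m.
t=0.420 s (step 28): ang=1.282 -0.971 0.276 2.251 rad, w=2.570 -1.954 -0.899 0.178 rad/s, eef=-0.975 0.481 0.045 m, τ=-42.747 13.678 -3.821 2.852 N·m.
t=0.480 s (step 32): ang=1.424 -1.058 0.236 2.261 rad, w=2.123 -1.029 -0.464 0.191 rad/s, eef=-0.936 0.518 -0.091 m, τ=-42.505 9.361 -3.760 2.634 N·m.
t=0.540 s (step 36): ang=1.534 -1.101 0.216 2.274 rad, w=1.535 -0.454 -0.227 0.251 rad/s, eef=-0.902 0.534 -0.189 m, τ=-38.907 4.902 -3.269 2.219 N·m.
t=0.600 s (step 40): ang=1.609 -1.119 0.206 2.291 rad, w=0.986 -0.163 -0.135 0.304 rad/s, eef=-0.879 0.538 -0.252 m, τ=-34.292 1.635 -2.677 1.806 N·m.
t=0.660 s (step 44): ang=1.655 -1.124 0.199 2.310 rad, w=0.560 -0.039 -0.109 0.332 rad/s, eef=-0.866 0.536 -0.288 m, τ=-29.950 -0.355 -2.164 1.478 N·m.
t=0.720 s (step 48): ang=1.679 -1.125 0.192 2.330 rad, w=0.267 0.004 -0.107 0.339 rad/s, eef=-0.862 0.533 -0.306 m, τ=-26.409 -1.412 -1.782 1.246 N·m.
t=0.780 s (step 52): ang=1.689 -1.125 0.186 2.351 rad, w=0.086 0.012 -0.108 0.331 rad/s, eef=-0.862 0.528 -0.311 m, τ=-23.790 -1.890 -1.526 1.094 N·m.
t=0.840 s (step 56): ang=1.691 -1.124 0.179 2.370 rad, w=-0.012 0.010 -0.103 0.314 rad/s, eef=-0.864 0.524 -0.309 m, τ=-22.018 -2.075 -1.370 1.004 N·m.
t=0.900 s (step 60): ang=1.689 -1.123 0.173 2.388 rad, w=-0.054 0.005 -0.096 0.296 rad/s, eef=-0.867 0.520 -0.303 m, τ=-20.932 -2.126 -1.286 0.957 N·m.
t=0.960 s (step 64): ang=1.686 -1.123 0.168 2.406 rad, w=-0.063 0.001 -0.086 0.276 rad/s, eef=-0.871 0.517 -0.297 m.
any joint saturated: yes


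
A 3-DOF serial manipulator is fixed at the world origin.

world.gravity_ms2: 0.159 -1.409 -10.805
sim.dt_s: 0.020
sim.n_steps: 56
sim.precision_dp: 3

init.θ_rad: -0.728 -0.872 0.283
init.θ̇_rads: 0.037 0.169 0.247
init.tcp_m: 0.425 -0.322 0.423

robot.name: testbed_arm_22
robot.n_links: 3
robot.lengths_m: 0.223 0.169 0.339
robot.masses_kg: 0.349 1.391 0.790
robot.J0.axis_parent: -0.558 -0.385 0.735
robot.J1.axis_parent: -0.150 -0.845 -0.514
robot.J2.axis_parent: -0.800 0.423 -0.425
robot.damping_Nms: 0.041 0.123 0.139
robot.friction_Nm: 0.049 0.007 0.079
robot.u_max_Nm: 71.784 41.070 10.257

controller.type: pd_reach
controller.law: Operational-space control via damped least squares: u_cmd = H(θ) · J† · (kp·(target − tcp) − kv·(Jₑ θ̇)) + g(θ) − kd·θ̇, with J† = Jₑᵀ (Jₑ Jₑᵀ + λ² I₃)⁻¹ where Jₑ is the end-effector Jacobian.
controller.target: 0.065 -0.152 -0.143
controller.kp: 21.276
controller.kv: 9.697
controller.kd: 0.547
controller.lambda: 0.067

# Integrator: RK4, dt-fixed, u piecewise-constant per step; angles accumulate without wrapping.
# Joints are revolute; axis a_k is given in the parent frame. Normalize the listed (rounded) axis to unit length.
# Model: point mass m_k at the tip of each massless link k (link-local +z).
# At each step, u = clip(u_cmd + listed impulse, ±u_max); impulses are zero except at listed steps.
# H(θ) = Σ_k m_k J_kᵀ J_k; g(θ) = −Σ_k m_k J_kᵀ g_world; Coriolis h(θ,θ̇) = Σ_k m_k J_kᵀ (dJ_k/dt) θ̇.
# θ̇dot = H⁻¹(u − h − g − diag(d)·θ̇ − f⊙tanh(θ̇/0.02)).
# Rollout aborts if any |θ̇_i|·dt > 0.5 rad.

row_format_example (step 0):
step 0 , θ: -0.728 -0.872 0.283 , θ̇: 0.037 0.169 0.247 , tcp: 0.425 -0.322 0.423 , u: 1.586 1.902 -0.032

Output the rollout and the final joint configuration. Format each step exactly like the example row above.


step 1 , θ: -0.730 -0.870 0.291 , θ̇: -0.247 0.018 0.515 , tcp: 0.426 -0.321 0.423 , u: 2.532 2.417 -0.076
step 2 , θ: -0.737 -0.871 0.302 , θ̇: -0.449 -0.122 0.629 , tcp: 0.427 -0.322 0.421 , u: 3.300 2.817 -0.024
step 3 , θ: -0.748 -0.875 0.316 , θ̇: -0.614 -0.221 0.714 , tcp: 0.428 -0.324 0.416 , u: 3.916 3.112 0.036
step 4 , θ: -0.761 -0.880 0.331 , θ̇: -0.756 -0.285 0.793 , tcp: 0.430 -0.326 0.410 , u: 4.415 3.328 0.091
step 5 , θ: -0.778 -0.886 0.347 , θ̇: -0.881 -0.323 0.869 , tcp: 0.432 -0.330 0.403 , u: 4.824 3.482 0.139
step 6 , θ: -0.796 -0.892 0.365 , θ̇: -0.991 -0.341 0.943 , tcp: 0.434 -0.334 0.394 , u: 5.167 3.588 0.182
step 7 , θ: -0.817 -0.899 0.385 , θ̇: -1.089 -0.343 1.015 , tcp: 0.435 -0.339 0.385 , u: 5.463 3.659 0.220
step 8 , θ: -0.840 -0.906 0.406 , θ̇: -1.178 -0.335 1.084 , tcp: 0.437 -0.344 0.375 , u: 5.727 3.701 0.255
step 9 , θ: -0.864 -0.913 0.428 , θ̇: -1.257 -0.318 1.149 , tcp: 0.438 -0.350 0.364 , u: 5.970 3.720 0.288
step 10 , θ: -0.890 -0.919 0.452 , θ̇: -1.326 -0.297 1.208 , tcp: 0.439 -0.356 0.353 , u: 6.199 3.721 0.319
step 11 , θ: -0.917 -0.924 0.476 , θ̇: -1.387 -0.272 1.261 , tcp: 0.439 -0.362 0.342 , u: 6.419 3.706 0.349
step 12 , θ: -0.945 -0.930 0.502 , θ̇: -1.440 -0.246 1.305 , tcp: 0.439 -0.368 0.330 , u: 6.633 3.678 0.379
step 13 , θ: -0.975 -0.934 0.528 , θ̇: -1.483 -0.219 1.342 , tcp: 0.439 -0.375 0.317 , u: 6.842 3.640 0.409
step 14 , θ: -1.005 -0.939 0.555 , θ̇: -1.517 -0.192 1.371 , tcp: 0.438 -0.381 0.305 , u: 7.043 3.592 0.438
step 15 , θ: -1.035 -0.942 0.583 , θ̇: -1.543 -0.167 1.391 , tcp: 0.436 -0.388 0.292 , u: 7.234 3.537 0.465
step 16 , θ: -1.066 -0.945 0.611 , θ̇: -1.560 -0.142 1.405 , tcp: 0.435 -0.394 0.279 , u: 7.414 3.475 0.491
step 17 , θ: -1.097 -0.948 0.639 , θ̇: -1.570 -0.120 1.412 , tcp: 0.432 -0.401 0.266 , u: 7.578 3.408 0.515
step 18 , θ: -1.129 -0.950 0.667 , θ̇: -1.572 -0.098 1.413 , tcp: 0.430 -0.407 0.253 , u: 7.726 3.337 0.536
step 19 , θ: -1.160 -0.952 0.695 , θ̇: -1.568 -0.078 1.410 , tcp: 0.427 -0.413 0.240 , u: 7.856 3.262 0.554
step 20 , θ: -1.192 -0.953 0.723 , θ̇: -1.558 -0.060 1.404 , tcp: 0.423 -0.418 0.227 , u: 7.966 3.186 0.569
step 21 , θ: -1.223 -0.955 0.751 , θ̇: -1.543 -0.042 1.394 , tcp: 0.420 -0.423 0.214 , u: 8.057 3.108 0.581
step 22 , θ: -1.253 -0.955 0.779 , θ̇: -1.523 -0.025 1.383 , tcp: 0.416 -0.428 0.201 , u: 8.129 3.030 0.589
step 23 , θ: -1.283 -0.956 0.806 , θ̇: -1.500 -0.009 1.370 , tcp: 0.411 -0.433 0.188 , u: 8.183 2.953 0.595
step 24 , θ: -1.313 -0.956 0.834 , θ̇: -1.473 0.005 1.355 , tcp: 0.407 -0.437 0.176 , u: 8.220 2.876 0.598
step 25 , θ: -1.342 -0.956 0.861 , θ̇: -1.443 0.018 1.339 , tcp: 0.402 -0.441 0.164 , u: 8.240 2.801 0.599
step 26 , θ: -1.371 -0.955 0.887 , θ̇: -1.412 0.031 1.324 , tcp: 0.398 -0.444 0.152 , u: 8.246 2.728 0.596
step 27 , θ: -1.399 -0.954 0.913 , θ̇: -1.379 0.045 1.310 , tcp: 0.393 -0.447 0.140 , u: 8.239 2.655 0.591
step 28 , θ: -1.426 -0.954 0.939 , θ̇: -1.344 0.059 1.296 , tcp: 0.388 -0.450 0.129 , u: 8.220 2.583 0.584
step 29 , θ: -1.452 -0.952 0.965 , θ̇: -1.308 0.074 1.282 , tcp: 0.383 -0.452 0.118 , u: 8.192 2.513 0.576
step 30 , θ: -1.478 -0.951 0.991 , θ̇: -1.272 0.089 1.269 , tcp: 0.378 -0.454 0.107 , u: 8.154 2.444 0.566
step 31 , θ: -1.503 -0.949 1.016 , θ̇: -1.235 0.103 1.256 , tcp: 0.373 -0.455 0.097 , u: 8.109 2.377 0.555
step 32 , θ: -1.528 -0.947 1.041 , θ̇: -1.197 0.118 1.243 , tcp: 0.368 -0.456 0.087 , u: 8.058 2.313 0.542
step 33 , θ: -1.551 -0.944 1.065 , θ̇: -1.159 0.133 1.230 , tcp: 0.363 -0.457 0.077 , u: 8.001 2.250 0.529
step 34 , θ: -1.574 -0.942 1.090 , θ̇: -1.121 0.148 1.218 , tcp: 0.358 -0.457 0.068 , u: 7.939 2.190 0.516
step 35 , θ: -1.596 -0.938 1.114 , θ̇: -1.082 0.162 1.206 , tcp: 0.353 -0.457 0.059 , u: 7.874 2.132 0.501
step 36 , θ: -1.617 -0.935 1.138 , θ̇: -1.044 0.176 1.194 , tcp: 0.348 -0.457 0.050 , u: 7.805 2.076 0.486
step 37 , θ: -1.638 -0.932 1.162 , θ̇: -1.006 0.191 1.182 , tcp: 0.343 -0.457 0.042 , u: 7.733 2.022 0.471
step 38 , θ: -1.658 -0.928 1.185 , θ̇: -0.968 0.204 1.170 , tcp: 0.339 -0.456 0.034 , u: 7.660 1.971 0.455
step 39 , θ: -1.676 -0.923 1.208 , θ̇: -0.930 0.218 1.159 , tcp: 0.334 -0.455 0.026 , u: 7.585 1.921 0.439
step 40 , θ: -1.695 -0.919 1.231 , θ̇: -0.893 0.231 1.148 , tcp: 0.329 -0.454 0.019 , u: 7.508 1.874 0.423
step 41 , θ: -1.712 -0.914 1.254 , θ̇: -0.856 0.243 1.137 , tcp: 0.325 -0.452 0.012 , u: 7.431 1.829 0.406
step 42 , θ: -1.729 -0.909 1.277 , θ̇: -0.819 0.255 1.126 , tcp: 0.321 -0.450 0.005 , u: 7.353 1.785 0.389
step 43 , θ: -1.745 -0.904 1.299 , θ̇: -0.783 0.266 1.115 , tcp: 0.316 -0.449 -0.002 , u: 7.275 1.744 0.372
step 44 , θ: -1.760 -0.899 1.321 , θ̇: -0.748 0.277 1.104 , tcp: 0.312 -0.446 -0.008 , u: 7.197 1.705 0.355
step 45 , θ: -1.775 -0.893 1.343 , θ̇: -0.713 0.287 1.093 , tcp: 0.308 -0.444 -0.014 , u: 7.119 1.667 0.338
step 46 , θ: -1.789 -0.888 1.365 , θ̇: -0.679 0.296 1.083 , tcp: 0.304 -0.442 -0.020 , u: 7.042 1.632 0.321
step 47 , θ: -1.802 -0.882 1.386 , θ̇: -0.645 0.304 1.072 , tcp: 0.301 -0.439 -0.025 , u: 6.965 1.598 0.304
step 48 , θ: -1.815 -0.875 1.408 , θ̇: -0.612 0.311 1.062 , tcp: 0.297 -0.437 -0.031 , u: 6.888 1.566 0.287
step 49 , θ: -1.827 -0.869 1.429 , θ̇: -0.581 0.318 1.052 , tcp: 0.293 -0.434 -0.036 , u: 6.813 1.535 0.270
step 50 , θ: -1.838 -0.863 1.450 , θ̇: -0.550 0.323 1.042 , tcp: 0.290 -0.431 -0.041 , u: 6.739 1.506 0.253
step 51 , θ: -1.849 -0.856 1.470 , θ̇: -0.519 0.328 1.031 , tcp: 0.287 -0.428 -0.045 , u: 6.666 1.478 0.237
step 52 , θ: -1.859 -0.850 1.491 , θ̇: -0.490 0.332 1.021 , tcp: 0.283 -0.425 -0.050 , u: 6.594 1.452 0.221
step 53 , θ: -1.868 -0.843 1.511 , θ̇: -0.461 0.335 1.011 , tcp: 0.280 -0.421 -0.054 , u: 6.524 1.427 0.205
step 54 , θ: -1.877 -0.837 1.531 , θ̇: -0.434 0.337 1.001 , tcp: 0.277 -0.418 -0.058 , u: 6.455 1.403 0.189
step 55 , θ: -1.886 -0.830 1.551 , θ̇: -0.407 0.339 0.991 , tcp: 0.274 -0.415 -0.062 , u: 6.388 1.380 0.174
step 56 , θ: -1.894 -0.823 1.571 , θ̇: -0.382 0.340 0.982 , tcp: 0.271 -0.411 -0.066
final θ (rad): -1.894 -0.823 1.571


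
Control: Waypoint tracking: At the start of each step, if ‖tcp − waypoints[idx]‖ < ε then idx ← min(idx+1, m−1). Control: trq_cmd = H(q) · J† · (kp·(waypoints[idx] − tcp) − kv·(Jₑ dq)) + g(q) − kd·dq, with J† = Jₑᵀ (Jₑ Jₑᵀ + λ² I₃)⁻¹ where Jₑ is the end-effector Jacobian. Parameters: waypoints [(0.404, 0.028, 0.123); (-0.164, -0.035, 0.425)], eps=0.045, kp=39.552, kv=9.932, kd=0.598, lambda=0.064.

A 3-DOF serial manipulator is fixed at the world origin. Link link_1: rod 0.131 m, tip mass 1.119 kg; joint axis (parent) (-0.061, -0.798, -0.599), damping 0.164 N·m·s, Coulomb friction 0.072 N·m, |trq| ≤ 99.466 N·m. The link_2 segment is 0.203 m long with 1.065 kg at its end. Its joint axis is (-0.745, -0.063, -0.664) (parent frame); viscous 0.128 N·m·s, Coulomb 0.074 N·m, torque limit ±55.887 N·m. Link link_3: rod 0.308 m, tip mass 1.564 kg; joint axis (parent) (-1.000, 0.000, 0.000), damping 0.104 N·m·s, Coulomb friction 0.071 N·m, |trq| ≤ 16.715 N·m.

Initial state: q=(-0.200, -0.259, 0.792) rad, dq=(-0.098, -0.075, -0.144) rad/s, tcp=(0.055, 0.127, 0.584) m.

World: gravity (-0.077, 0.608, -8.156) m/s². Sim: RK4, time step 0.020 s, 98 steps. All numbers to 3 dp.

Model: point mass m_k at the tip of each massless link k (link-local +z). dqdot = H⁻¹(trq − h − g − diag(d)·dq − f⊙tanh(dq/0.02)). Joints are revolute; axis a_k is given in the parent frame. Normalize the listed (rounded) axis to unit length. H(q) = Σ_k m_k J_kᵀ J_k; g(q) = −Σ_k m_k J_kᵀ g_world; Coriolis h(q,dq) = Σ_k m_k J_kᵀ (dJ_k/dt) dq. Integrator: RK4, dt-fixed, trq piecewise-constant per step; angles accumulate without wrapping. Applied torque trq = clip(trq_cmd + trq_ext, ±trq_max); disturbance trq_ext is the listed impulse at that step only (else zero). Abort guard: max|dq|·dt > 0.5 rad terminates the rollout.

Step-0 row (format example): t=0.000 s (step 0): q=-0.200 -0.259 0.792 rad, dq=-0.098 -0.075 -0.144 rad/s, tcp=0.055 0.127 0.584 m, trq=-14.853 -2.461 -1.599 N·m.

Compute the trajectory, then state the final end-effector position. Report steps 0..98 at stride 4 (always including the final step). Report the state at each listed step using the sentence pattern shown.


t=0.080 s (step 4): q=-0.353 -0.374 0.941 rad, dq=-3.117 -1.758 2.265 rad/s, tcp=0.097 0.122 0.563 m, trq=-3.684 -1.635 -2.649 N·m.
t=0.160 s (step 8): q=-0.637 -0.520 1.101 rad, dq=-3.725 -1.922 1.691 rad/s, tcp=0.181 0.117 0.523 m, trq=2.675 -0.352 -1.065 N·m.
t=0.240 s (step 12): q=-0.918 -0.682 1.211 rad, dq=-3.197 -2.101 1.089 rad/s, tcp=0.271 0.110 0.468 m, trq=6.542 1.750 0.729 N·m.
t=0.320 s (step 16): q=-1.139 -0.849 1.280 rad, dq=-2.331 -2.053 0.658 rad/s, tcp=0.348 0.103 0.405 m, trq=8.682 3.573 2.141 N·m.
t=0.400 s (step 20): q=-1.294 -1.005 1.323 rad, dq=-1.581 -1.822 0.452 rad/s, tcp=0.404 0.096 0.341 m, trq=9.582 4.667 2.956 N·m.
t=0.480 s (step 24): q=-1.398 -1.139 1.357 rad, dq=-1.052 -1.531 0.415 rad/s, tcp=0.440 0.091 0.284 m, trq=9.710 5.129 3.281 N·m.
t=0.560 s (step 28): q=-1.467 -1.250 1.391 rad, dq=-0.704 -1.253 0.450 rad/s, tcp=0.459 0.086 0.239 m, trq=9.449 5.210 3.320 N·m.
t=0.640 s (step 32): q=-1.514 -1.340 1.429 rad, dq=-0.475 -1.015 0.493 rad/s, tcp=0.468 0.080 0.206 m, trq=9.047 5.110 3.230 N·m.
t=0.720 s (step 36): q=-1.546 -1.414 1.470 rad, dq=-0.324 -0.821 0.517 rad/s, tcp=0.471 0.075 0.182 m, trq=8.638 4.948 3.099 N·m.
t=0.800 s (step 40): q=-1.567 -1.473 1.511 rad, dq=-0.223 -0.666 0.516 rad/s, tcp=0.469 0.070 0.166 m, trq=8.278 4.782 2.967 N·m.
t=0.880 s (step 44): q=-1.582 -1.521 1.552 rad, dq=-0.156 -0.545 0.496 rad/s, tcp=0.465 0.065 0.154 m, trq=7.983 4.635 2.851 N·m.
t=0.960 s (step 48): q=-1.593 -1.561 1.590 rad, dq=-0.110 -0.449 0.463 rad/s, tcp=0.461 0.060 0.147 m, trq=7.749 4.511 2.753 N·m.
t=1.040 s (step 52): q=-1.600 -1.593 1.626 rad, dq=-0.080 -0.372 0.423 rad/s, tcp=0.455 0.056 0.142 m, trq=7.567 4.410 2.672 N·m.
t=1.120 s (step 56): q=-1.606 -1.621 1.658 rad, dq=-0.060 -0.311 0.380 rad/s, tcp=0.450 0.052 0.139 m, trq=7.425 4.328 2.607 N·m.
t=1.200 s (step 60): q=-1.610 -1.644 1.686 rad, dq=-0.047 -0.262 0.337 rad/s, tcp=0.446 0.049 0.136 m, trq=7.315 4.261 2.555 N·m.
t=1.280 s (step 64): q=-1.615 -1.664 1.729 rad, dq=-0.164 -0.345 2.049 rad/s, tcp=0.437 0.045 0.137 m, trq=14.735 9.514 10.738 N·m.
t=1.360 s (step 68): q=-1.610 -1.667 1.997 rad, dq=0.509 0.426 3.810 rad/s, tcp=0.366 0.036 0.179 m, trq=9.748 5.421 3.646 N·m.
t=1.440 s (step 72): q=-1.510 -1.597 2.267 rad, dq=2.080 1.240 2.748 rad/s, tcp=0.261 0.026 0.231 m, trq=6.865 2.968 -0.220 N·m.
t=1.520 s (step 76): q=-1.281 -1.490 2.422 rad, dq=3.537 1.284 1.148 rad/s, tcp=0.157 0.020 0.268 m, trq=4.589 1.390 -2.695 N·m.
t=1.600 s (step 80): q=-0.973 -1.405 2.457 rad, dq=3.968 0.810 -0.177 rad/s, tcp=0.072 0.019 0.292 m, trq=2.295 0.255 -3.810 N·m.
t=1.680 s (step 84): q=-0.674 -1.362 2.411 rad, dq=3.382 0.299 -0.863 rad/s, tcp=0.008 0.022 0.311 m, trq=0.503 -0.338 -4.101 N·m.
t=1.760 s (step 88): q=-0.441 -1.352 2.332 rad, dq=2.450 -0.014 -1.061 rad/s, tcp=-0.040 0.023 0.328 m, trq=-0.382 -0.389 -4.034 N·m.
t=1.840 s (step 92): q=-0.279 -1.357 2.248 rad, dq=1.641 -0.108 -1.018 rad/s, tcp=-0.073 0.021 0.344 m, trq=-0.666 -0.244 -3.882 N·m.
t=1.920 s (step 96): q=-0.171 -1.368 2.172 rad, dq=1.096 -0.161 -0.884 rad/s, tcp=-0.097 0.016 0.358 m, trq=-0.736 0.027 -3.721 N·m.
t=1.960 s (step 98): q=-0.131 -1.374 2.138 rad, dq=0.902 -0.167 -0.814 rad/s, tcp=-0.106 0.013 0.363 m.
final tcp position (m): -0.106 0.013 0.363


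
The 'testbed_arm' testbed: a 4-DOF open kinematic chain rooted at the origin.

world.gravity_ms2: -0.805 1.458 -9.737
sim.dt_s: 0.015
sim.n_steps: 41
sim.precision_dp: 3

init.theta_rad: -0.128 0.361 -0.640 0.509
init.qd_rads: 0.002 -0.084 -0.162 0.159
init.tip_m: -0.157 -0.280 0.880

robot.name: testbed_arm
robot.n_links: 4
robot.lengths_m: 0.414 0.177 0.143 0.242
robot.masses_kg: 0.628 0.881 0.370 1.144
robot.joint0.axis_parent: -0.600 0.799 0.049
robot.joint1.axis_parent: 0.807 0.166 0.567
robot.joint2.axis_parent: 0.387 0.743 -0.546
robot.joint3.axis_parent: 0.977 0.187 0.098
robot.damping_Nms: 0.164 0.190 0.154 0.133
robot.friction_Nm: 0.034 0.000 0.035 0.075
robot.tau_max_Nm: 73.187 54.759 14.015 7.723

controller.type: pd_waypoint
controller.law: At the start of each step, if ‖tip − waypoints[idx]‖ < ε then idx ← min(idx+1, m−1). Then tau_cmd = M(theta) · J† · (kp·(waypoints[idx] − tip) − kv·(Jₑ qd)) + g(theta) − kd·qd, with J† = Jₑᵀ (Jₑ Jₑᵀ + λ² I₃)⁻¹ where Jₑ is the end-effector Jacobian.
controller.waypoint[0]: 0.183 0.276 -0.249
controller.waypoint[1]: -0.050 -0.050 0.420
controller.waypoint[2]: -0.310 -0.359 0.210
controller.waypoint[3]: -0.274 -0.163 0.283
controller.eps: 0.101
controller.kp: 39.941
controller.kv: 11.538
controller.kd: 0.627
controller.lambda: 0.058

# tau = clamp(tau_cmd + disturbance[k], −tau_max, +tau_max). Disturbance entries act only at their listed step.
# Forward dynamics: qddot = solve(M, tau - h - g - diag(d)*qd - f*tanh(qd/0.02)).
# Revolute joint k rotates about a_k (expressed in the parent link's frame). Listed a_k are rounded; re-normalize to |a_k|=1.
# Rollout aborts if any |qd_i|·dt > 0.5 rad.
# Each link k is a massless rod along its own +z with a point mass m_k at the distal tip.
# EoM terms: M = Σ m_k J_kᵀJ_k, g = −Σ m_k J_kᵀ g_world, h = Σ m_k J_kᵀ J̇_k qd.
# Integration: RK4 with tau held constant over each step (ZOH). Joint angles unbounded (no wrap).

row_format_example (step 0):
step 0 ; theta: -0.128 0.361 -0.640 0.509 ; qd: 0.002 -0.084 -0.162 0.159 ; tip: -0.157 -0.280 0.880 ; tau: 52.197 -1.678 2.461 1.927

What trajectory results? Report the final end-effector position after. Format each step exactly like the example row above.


step 1 ; theta: -0.119 0.367 -0.681 0.525 ; qd: 1.188 0.887 -5.111 1.804 ; tip: -0.156 -0.278 0.878 ; tau: 46.659 -1.839 5.099 0.661
step 2 ; theta: -0.096 0.390 -0.759 0.529 ; qd: 1.892 2.135 -5.146 -1.246 ; tip: -0.152 -0.274 0.875 ; tau: 45.109 -1.064 4.343 2.419
step 3 ; theta: -0.062 0.424 -0.847 0.513 ; qd: 2.580 2.409 -6.562 -1.102 ; tip: -0.146 -0.267 0.871 ; tau: 42.631 -0.342 4.232 1.694
step 4 ; theta: -0.019 0.465 -0.946 0.481 ; qd: 3.231 3.070 -6.458 -3.158 ; tip: -0.136 -0.258 0.865 ; tau: 38.864 0.095 3.042 2.293
step 5 ; theta: 0.034 0.511 -1.049 0.434 ; qd: 3.819 3.067 -7.213 -3.185 ; tip: -0.123 -0.246 0.857 ; tau: 30.836 0.182 2.279 1.360
step 6 ; theta: 0.095 0.558 -1.155 0.378 ; qd: 4.264 3.195 -6.865 -4.288 ; tip: -0.107 -0.232 0.846 ; tau: 21.840 0.107 0.987 1.220
step 7 ; theta: 0.161 0.603 -1.261 0.319 ; qd: 4.561 2.761 -7.250 -3.638 ; tip: -0.088 -0.216 0.831 ; tau: 12.542 0.005 0.436 0.071
step 8 ; theta: 0.231 0.644 -1.363 0.257 ; qd: 4.726 2.728 -6.444 -4.484 ; tip: -0.068 -0.198 0.813 ; tau: 5.224 -0.106 -0.499 0.189
step 9 ; theta: 0.302 0.680 -1.463 0.199 ; qd: 4.804 2.086 -6.846 -3.343 ; tip: -0.046 -0.179 0.792 ; tau: -0.947 -0.130 -0.360 -0.805
step 10 ; theta: 0.374 0.713 -1.555 0.139 ; qd: 4.803 2.217 -5.630 -4.486 ; tip: -0.024 -0.159 0.769 ; tau: -5.295 -0.244 -1.001 -0.051
step 11 ; theta: 0.446 0.740 -1.646 0.085 ; qd: 4.778 1.389 -6.345 -2.914 ; tip: -0.002 -0.138 0.744 ; tau: -8.775 -0.186 -0.213 -0.995
step 12 ; theta: 0.517 0.764 -1.728 0.028 ; qd: 4.691 1.772 -4.810 -4.400 ; tip: 0.019 -0.118 0.718 ; tau: -11.217 -0.359 -0.774 0.254
step 13 ; theta: 0.587 0.783 -1.808 -0.024 ; qd: 4.623 0.818 -5.718 -2.727 ; tip: 0.039 -0.098 0.690 ; tau: -13.021 -0.242 0.356 -0.595
step 14 ; theta: 0.655 0.799 -1.882 -0.076 ; qd: 4.497 1.269 -4.275 -4.048 ; tip: 0.059 -0.078 0.661 ; tau: -14.421 -0.447 -0.058 0.658
step 15 ; theta: 0.722 0.811 -1.951 -0.127 ; qd: 4.400 0.484 -4.855 -2.936 ; tip: 0.077 -0.058 0.632 ; tau: -15.325 -0.348 0.917 0.241
step 16 ; theta: 0.787 0.820 -2.017 -0.176 ; qd: 4.265 0.672 -3.984 -3.556 ; tip: 0.093 -0.040 0.602 ; tau: -16.098 -0.492 0.875 1.032
step 17 ; theta: 0.850 0.827 -2.077 -0.226 ; qd: 4.143 0.275 -3.988 -3.204 ; tip: 0.109 -0.022 0.572 ; tau: -16.597 -0.477 1.427 1.126
step 18 ; theta: 0.911 0.831 -2.134 -0.275 ; qd: 4.009 0.194 -3.591 -3.307 ; tip: 0.123 -0.005 0.542 ; tau: -16.996 -0.538 1.659 1.525
step 19 ; theta: 0.970 0.832 -2.186 -0.324 ; qd: 3.875 0.029 -3.338 -3.266 ; tip: 0.136 0.011 0.512 ; tau: -17.280 -0.565 1.960 1.795
step 20 ; theta: 1.027 0.832 -2.234 -0.373 ; qd: 3.739 -0.084 -3.060 -3.258 ; tip: 0.148 0.025 0.483 ; tau: -17.485 -0.593 2.200 2.061
step 21 ; theta: 1.082 0.830 -2.278 -0.422 ; qd: 3.603 -0.170 -2.793 -3.238 ; tip: 0.159 0.039 0.454 ; tau: -17.618 -0.612 2.407 2.291
step 22 ; theta: 1.135 0.827 -2.317 -0.470 ; qd: 3.467 -0.227 -2.536 -3.206 ; tip: 0.168 0.052 0.425 ; tau: -17.684 -0.622 2.579 2.485
step 23 ; theta: 1.186 0.823 -2.354 -0.518 ; qd: 3.334 -0.254 -2.293 -3.158 ; tip: 0.177 0.063 0.397 ; tau: -17.679 -0.623 2.719 2.642
step 24 ; theta: 1.235 0.820 -2.386 -0.565 ; qd: 3.204 -0.254 -2.067 -3.094 ; tip: 0.185 0.074 0.370 ; tau: -17.600 -0.617 2.832 2.765
step 25 ; theta: 1.282 0.816 -2.416 -0.611 ; qd: 3.079 -0.231 -1.858 -3.013 ; tip: 0.191 0.084 0.344 ; tau: -17.448 -0.605 2.920 2.856
step 26 ; theta: 1.328 0.813 -2.442 -0.655 ; qd: 2.960 -0.190 -1.669 -2.919 ; tip: 0.198 0.093 0.319 ; tau: -17.227 -0.589 2.987 2.920
step 27 ; theta: 1.371 0.810 -2.466 -0.698 ; qd: 2.848 -0.138 -1.499 -2.815 ; tip: 0.203 0.101 0.294 ; tau: -16.945 -0.571 3.037 2.962
step 28 ; theta: 1.413 0.809 -2.487 -0.740 ; qd: 2.745 -0.080 -1.346 -2.703 ; tip: 0.207 0.108 0.271 ; tau: -16.615 -0.552 3.073 2.987
step 29 ; theta: 1.454 0.808 -2.506 -0.779 ; qd: 2.650 -0.021 -1.208 -2.588 ; tip: 0.211 0.114 0.248 ; tau: -16.251 -0.533 3.095 3.000
step 30 ; theta: 1.493 0.808 -2.523 -0.817 ; qd: 2.565 0.036 -1.084 -2.472 ; tip: 0.214 0.120 0.226 ; tau: -15.867 -0.514 3.106 3.005
step 31 ; theta: 1.531 0.809 -2.539 -0.853 ; qd: 2.490 0.086 -0.971 -2.357 ; tip: 0.217 0.126 0.205 ; tau: -15.474 -0.493 3.105 3.004
step 32 ; theta: 1.568 0.811 -2.553 -0.888 ; qd: 2.424 0.128 -0.866 -2.244 ; tip: 0.219 0.131 0.185 ; tau: -15.084 -0.470 3.094 2.999
step 33 ; theta: 1.604 0.813 -2.565 -0.921 ; qd: 2.368 0.161 -0.767 -2.135 ; tip: 0.221 0.135 0.166 ; tau: -14.703 -0.445 3.072 2.992
step 34 ; theta: 1.639 0.816 -2.576 -0.952 ; qd: 2.321 0.183 -0.672 -2.029 ; tip: 0.222 0.140 0.147 ; tau: -14.338 -0.417 3.041 2.985
step 35 ; theta: 1.673 0.819 -2.585 -0.982 ; qd: 2.282 0.196 -0.579 -1.927 ; tip: 0.223 0.143 0.130 ; tau: -13.992 -0.386 2.999 2.978
step 36 ; theta: 1.707 0.822 -2.593 -1.010 ; qd: 2.252 0.199 -0.488 -1.829 ; tip: 0.223 0.147 0.113 ; tau: -13.670 -0.350 2.948 2.970
step 37 ; theta: 1.741 0.824 -2.600 -1.036 ; qd: 2.228 0.193 -0.397 -1.734 ; tip: 0.223 0.151 0.096 ; tau: -13.373 -0.310 2.888 2.964
step 38 ; theta: 1.774 0.827 -2.605 -1.062 ; qd: 2.211 0.179 -0.307 -1.642 ; tip: 0.223 0.154 0.081 ; tau: -13.102 -0.266 2.819 2.957
step 39 ; theta: 1.807 0.830 -2.609 -1.086 ; qd: 2.199 0.158 -0.216 -1.552 ; tip: 0.223 0.157 0.065 ; tau: -12.860 -0.218 2.741 2.952
step 40 ; theta: 1.840 0.832 -2.611 -1.108 ; qd: 2.191 0.130 -0.125 -1.465 ; tip: 0.222 0.160 0.051 ; tau: -12.646 -0.167 2.655 2.946
step 41 ; theta: 1.873 0.834 -2.613 -1.130 ; qd: 2.186 0.097 -0.035 -1.379 ; tip: 0.221 0.163 0.037
final tip position (m): 0.221 0.163 0.037
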